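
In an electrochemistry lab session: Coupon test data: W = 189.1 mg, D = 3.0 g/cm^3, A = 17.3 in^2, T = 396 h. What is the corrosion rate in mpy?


Apply the mpy weight-loss relation: CR = 534 * W / (D * A * T)
Numerator: 534 * 189.1 = 100979.4
Denominator: 3.0 * 17.3 * 396 = 20552.4
CR = 100979.4 / 20552.4 = 4.9133 mpy

4.9133 mpy


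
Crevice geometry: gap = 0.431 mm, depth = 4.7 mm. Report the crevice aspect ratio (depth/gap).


Aspect ratio = depth / gap
Ratio = 4.7 / 0.431 = 10.9

10.9


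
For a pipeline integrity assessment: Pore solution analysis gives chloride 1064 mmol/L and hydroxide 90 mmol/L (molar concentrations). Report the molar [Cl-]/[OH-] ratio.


Threshold parameter = [Cl-] / [OH-] (molar basis; both in mmol/L, so units cancel)
Ratio = 1064 / 90 = 11.82

11.82


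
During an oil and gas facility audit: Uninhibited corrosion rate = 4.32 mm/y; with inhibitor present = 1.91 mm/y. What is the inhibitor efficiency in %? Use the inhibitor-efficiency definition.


Apply the inhibitor-efficiency definition: IE = (CR_blank − CR_inh)/CR_blank × 100
IE = (4.32 − 1.91) / 4.32 × 100
IE = 2.41 / 4.32 × 100 = 55.8 %

55.8 %


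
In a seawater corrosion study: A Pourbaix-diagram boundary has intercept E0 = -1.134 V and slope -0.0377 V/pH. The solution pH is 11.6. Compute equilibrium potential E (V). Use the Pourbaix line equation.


Apply the Pourbaix line equation: E = E0 + slope*pH
E = -1.134 + (-0.0377)*11.6 = -1.134 + (-0.43732) = -1.57132 V
Rounded to 3 decimal places: E = -1.571 V

-1.571 V


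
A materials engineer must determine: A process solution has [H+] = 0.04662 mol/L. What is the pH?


pH = −log10[H+]
pH = −log10(0.04662) = 1.33

1.33


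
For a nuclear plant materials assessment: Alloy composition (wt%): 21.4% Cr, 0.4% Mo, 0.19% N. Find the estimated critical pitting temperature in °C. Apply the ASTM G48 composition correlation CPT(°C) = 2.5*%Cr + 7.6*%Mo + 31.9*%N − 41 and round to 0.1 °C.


Apply the ASTM G48 empirical CPT estimate: CPT(°C) = 2.5*%Cr + 7.6*%Mo + 31.9*%N − 41
2.5*21.4 = 53.5; 7.6*0.4 = 3.04; 31.9*0.19 = 6.061
CPT = 53.5 + 3.04 + 6.061 − 41 = 21.601 °C
Rounded to 0.1 °C: CPT ≈ 21.6 °C

21.6 °C


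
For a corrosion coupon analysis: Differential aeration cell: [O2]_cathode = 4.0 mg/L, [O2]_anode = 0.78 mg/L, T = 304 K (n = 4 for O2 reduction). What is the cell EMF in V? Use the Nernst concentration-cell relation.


Apply the Nernst concentration-cell relation: E = (RT/nF)*ln(C_cathode/C_anode)
RT/nF = 8.314*304/(4*96485) = 0.00654883 V
ln(4.0/0.78) = 1.63476
E = 0.00654883 * 1.63476 = 0.01071 V

0.01071 V


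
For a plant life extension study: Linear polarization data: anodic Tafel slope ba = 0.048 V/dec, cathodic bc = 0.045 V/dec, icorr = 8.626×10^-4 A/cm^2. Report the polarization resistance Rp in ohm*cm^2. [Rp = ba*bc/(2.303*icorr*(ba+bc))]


Apply the Stern-Geary equation: Rp = ba*bc / (2.303*icorr*(ba+bc))
ba*bc = 0.048*0.045 = 0.00216
ba+bc = 0.093; 2.303*icorr*(ba+bc) = 2.303*8.626×10^-4*0.093 = 1.8475081×10^-4
Rp = 0.00216 / 1.8475081×10^-4 = 11.69 ohm*cm^2

11.69 ohm*cm^2


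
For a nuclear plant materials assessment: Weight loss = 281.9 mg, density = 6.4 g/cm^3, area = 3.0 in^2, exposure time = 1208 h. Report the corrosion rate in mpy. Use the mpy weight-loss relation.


Apply the mpy weight-loss relation: CR = 534 * W / (D * A * T)
Numerator: 534 * 281.9 = 150534.6
Denominator: 6.4 * 3.0 * 1208 = 23193.6
CR = 150534.6 / 23193.6 = 6.49035 mpy

6.49035 mpy


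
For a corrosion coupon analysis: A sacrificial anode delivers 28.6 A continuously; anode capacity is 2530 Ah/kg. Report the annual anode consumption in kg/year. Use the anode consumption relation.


Annual consumption = current * hours per year / capacity
Rate = 28.6 * 8760 / 2530 = 99.0 kg/year

99.0 kg/year


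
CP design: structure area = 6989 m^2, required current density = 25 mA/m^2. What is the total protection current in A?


I = area * current density, then convert mA → A (÷1000)
I = 6989 * 25 / 1000 = 174.73 A

174.73 A


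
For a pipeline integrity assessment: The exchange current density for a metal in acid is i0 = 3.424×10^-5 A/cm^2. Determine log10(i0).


i0 = 3.424×10^-5 A/cm^2
log10(i0) = -4.465

-4.465


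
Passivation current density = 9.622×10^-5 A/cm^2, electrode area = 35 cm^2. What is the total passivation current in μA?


I = i_pass * A, then convert A → μA (×10^6)
I = 9.622×10^-5 * 35 * 10^6 = 3367.7 μA

3367.7 μA


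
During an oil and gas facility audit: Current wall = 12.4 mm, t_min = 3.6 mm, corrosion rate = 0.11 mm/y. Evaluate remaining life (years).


Apply the remaining-life relation: RL = (t_current − t_min) / CR
RL = (12.4 − 3.6) / 0.11 = 8.8 / 0.11 = 80.0 years

80.0 years


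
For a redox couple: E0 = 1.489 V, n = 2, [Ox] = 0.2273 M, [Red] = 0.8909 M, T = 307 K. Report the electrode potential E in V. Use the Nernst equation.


Apply the Nernst equation: E = E0 + (RT/nF)*ln([Ox]/[Red])
Step 1: RT/nF = 8.314*307/(2*96485) = 0.01322692 V
Step 2: [Ox]/[Red] = 0.2273/0.8909 = 0.255135
Step 3: ln(0.255135) = -1.365962
Step 4: correction = 0.01322692 * -1.365962 = -0.018 V
E = 1.489 + -0.018 = 1.471 V

1.471 V


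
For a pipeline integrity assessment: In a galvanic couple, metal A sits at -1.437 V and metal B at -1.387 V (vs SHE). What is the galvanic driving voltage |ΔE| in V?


Driving voltage is the absolute potential difference.
|ΔE| = |-1.437 − (-1.387)| = 0.05 V

0.05 V


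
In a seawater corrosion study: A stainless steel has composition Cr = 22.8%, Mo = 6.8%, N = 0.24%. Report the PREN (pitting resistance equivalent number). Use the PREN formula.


Apply the PREN formula: PREN = Cr + 3.3*Mo + 16*N
PREN = 22.8 + 3.3*6.8 + 16*0.24
PREN = 22.8 + 22.44 + 3.84 = 49.08

49.08


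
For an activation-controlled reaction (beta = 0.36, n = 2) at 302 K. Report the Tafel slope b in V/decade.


Apply the Tafel slope relation: b = 2.303*R*T/(beta*n*F)
Numerator: 2.303 * 8.314 * 302 = 5782.44
Denominator: 0.36 * 2 * 96485 = 69469.2
b = 5782.44 / 69469.2 = 0.0832 V/decade

0.0832 V/decade


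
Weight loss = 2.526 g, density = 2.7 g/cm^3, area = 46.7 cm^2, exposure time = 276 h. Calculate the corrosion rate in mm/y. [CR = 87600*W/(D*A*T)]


Apply the mm/y weight-loss relation: CR = 87600 * W / (D * A * T)
Numerator: 87600 * 2.526 = 221277.6
Denominator: 2.7 * 46.7 * 276 = 34800.84
CR = 221277.6 / 34800.84 = 6.3584 mm/y

6.3584 mm/y


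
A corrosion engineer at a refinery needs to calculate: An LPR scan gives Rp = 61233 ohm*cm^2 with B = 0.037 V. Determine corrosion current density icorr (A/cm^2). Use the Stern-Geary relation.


Apply the Stern-Geary relation: icorr = B / Rp
icorr = 0.037 / 61233 = 6.042×10^-7 A/cm^2

6.042×10^-7 A/cm^2


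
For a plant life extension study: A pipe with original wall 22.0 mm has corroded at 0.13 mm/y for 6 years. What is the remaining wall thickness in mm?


Remaining wall = original − CR × time
t = 22.0 − 0.13*6 = 22.0 − 0.78 = 21.22 mm

21.22 mm


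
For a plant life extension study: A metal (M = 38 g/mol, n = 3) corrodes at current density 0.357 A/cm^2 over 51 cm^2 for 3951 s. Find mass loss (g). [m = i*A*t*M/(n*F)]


Apply Faraday's law: m = i*A*t*M / (n*F)
Total charge passed Q = i*A*t = 0.357*51*3951 = 71935.857 C
m = Q*M/(n*F) = 71935.857*38/(3*96485) = 9.4438 g

9.4438 g


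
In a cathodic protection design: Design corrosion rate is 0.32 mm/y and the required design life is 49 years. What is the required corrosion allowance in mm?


Corrosion allowance = CR × design life
CA = 0.32 * 49 = 15.68 mm

15.68 mm


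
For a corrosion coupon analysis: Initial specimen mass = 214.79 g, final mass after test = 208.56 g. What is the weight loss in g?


Weight loss = initial − final
WL = 214.79 − 208.56 = 6.23 g

6.23 g


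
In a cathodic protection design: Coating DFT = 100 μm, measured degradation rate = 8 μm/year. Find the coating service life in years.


Service life = thickness / degradation rate
Life = 100 / 8 = 12.5 years

12.5 years


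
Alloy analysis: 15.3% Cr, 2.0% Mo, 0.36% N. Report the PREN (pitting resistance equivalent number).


Apply the PREN formula: PREN = Cr + 3.3*Mo + 16*N
PREN = 15.3 + 3.3*2.0 + 16*0.36
PREN = 15.3 + 6.6 + 5.76 = 27.66

27.66


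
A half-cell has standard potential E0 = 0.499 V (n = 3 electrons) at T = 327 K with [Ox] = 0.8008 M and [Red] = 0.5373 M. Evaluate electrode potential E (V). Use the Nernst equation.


Apply the Nernst equation: E = E0 + (RT/nF)*ln([Ox]/[Red])
Step 1: RT/nF = 8.314*327/(3*96485) = 0.0093924 V
Step 2: [Ox]/[Red] = 0.8008/0.5373 = 1.490415
Step 3: ln(1.490415) = 0.399055
Step 4: correction = 0.0093924 * 0.399055 = 0.0037 V
E = 0.499 + 0.0037 = 0.5027 V

0.5027 V


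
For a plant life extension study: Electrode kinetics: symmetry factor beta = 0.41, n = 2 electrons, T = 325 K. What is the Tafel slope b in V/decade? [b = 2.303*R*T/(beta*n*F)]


Apply the Tafel slope relation: b = 2.303*R*T/(beta*n*F)
Numerator: 2.303 * 8.314 * 325 = 6222.82
Denominator: 0.41 * 2 * 96485 = 79117.7
b = 6222.82 / 79117.7 = 0.079 V/decade

0.079 V/decade


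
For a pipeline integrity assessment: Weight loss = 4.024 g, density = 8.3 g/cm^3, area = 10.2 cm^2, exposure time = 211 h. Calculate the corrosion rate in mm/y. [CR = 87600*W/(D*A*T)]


Apply the mm/y weight-loss relation: CR = 87600 * W / (D * A * T)
Numerator: 87600 * 4.024 = 352502.4
Denominator: 8.3 * 10.2 * 211 = 17863.26
CR = 352502.4 / 17863.26 = 19.733375 mm/y

19.733375 mm/y


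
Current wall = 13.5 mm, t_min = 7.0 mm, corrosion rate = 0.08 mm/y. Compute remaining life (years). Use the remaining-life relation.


Apply the remaining-life relation: RL = (t_current − t_min) / CR
RL = (13.5 − 7.0) / 0.08 = 6.5 / 0.08 = 81.3 years

81.3 years


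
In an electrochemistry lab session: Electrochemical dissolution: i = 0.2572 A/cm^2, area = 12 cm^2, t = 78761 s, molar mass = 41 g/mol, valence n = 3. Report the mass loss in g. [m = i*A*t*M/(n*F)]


Apply Faraday's law: m = i*A*t*M / (n*F)
Total charge passed Q = i*A*t = 0.2572*12*78761 = 243087.9504 C
m = Q*M/(n*F) = 243087.9504*41/(3*96485) = 34.43232 g

34.43232 g


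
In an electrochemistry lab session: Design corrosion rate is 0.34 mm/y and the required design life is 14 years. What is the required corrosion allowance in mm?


Corrosion allowance = CR × design life
CA = 0.34 * 14 = 4.76 mm

4.76 mm


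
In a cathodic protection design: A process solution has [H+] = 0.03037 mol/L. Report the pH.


pH = −log10[H+]
pH = −log10(0.03037) = 1.52

1.52


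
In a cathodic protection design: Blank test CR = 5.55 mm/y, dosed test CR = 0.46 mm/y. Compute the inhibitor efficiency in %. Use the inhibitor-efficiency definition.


Apply the inhibitor-efficiency definition: IE = (CR_blank − CR_inh)/CR_blank × 100
IE = (5.55 − 0.46) / 5.55 × 100
IE = 5.09 / 5.55 × 100 = 91.7 %

91.7 %


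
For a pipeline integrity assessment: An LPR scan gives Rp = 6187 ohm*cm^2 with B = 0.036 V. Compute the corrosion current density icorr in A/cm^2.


Apply the Stern-Geary relation: icorr = B / Rp
icorr = 0.036 / 6187 = 5.819×10^-6 A/cm^2

5.819×10^-6 A/cm^2


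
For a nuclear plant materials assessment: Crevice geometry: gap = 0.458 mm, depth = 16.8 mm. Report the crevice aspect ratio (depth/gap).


Aspect ratio = depth / gap
Ratio = 16.8 / 0.458 = 36.7

36.7


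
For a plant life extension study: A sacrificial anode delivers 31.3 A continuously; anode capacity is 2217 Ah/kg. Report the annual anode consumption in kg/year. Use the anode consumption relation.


Annual consumption = current * hours per year / capacity
Rate = 31.3 * 8760 / 2217 = 123.7 kg/year

123.7 kg/year


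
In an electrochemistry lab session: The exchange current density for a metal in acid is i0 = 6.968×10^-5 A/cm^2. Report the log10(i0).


i0 = 6.968×10^-5 A/cm^2
log10(i0) = -4.157

-4.157


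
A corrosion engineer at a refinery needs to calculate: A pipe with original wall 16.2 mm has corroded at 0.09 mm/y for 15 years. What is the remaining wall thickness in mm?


Remaining wall = original − CR × time
t = 16.2 − 0.09*15 = 16.2 − 1.35 = 14.85 mm

14.85 mm


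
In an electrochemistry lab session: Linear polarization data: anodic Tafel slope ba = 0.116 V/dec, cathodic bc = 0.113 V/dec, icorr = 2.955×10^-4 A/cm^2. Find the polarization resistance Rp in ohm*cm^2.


Apply the Stern-Geary equation: Rp = ba*bc / (2.303*icorr*(ba+bc))
ba*bc = 0.116*0.113 = 0.013108
ba+bc = 0.229; 2.303*icorr*(ba+bc) = 2.303*2.955×10^-4*0.229 = 1.5584286×10^-4
Rp = 0.013108 / 1.5584286×10^-4 = 84.1 ohm*cm^2

84.1 ohm*cm^2


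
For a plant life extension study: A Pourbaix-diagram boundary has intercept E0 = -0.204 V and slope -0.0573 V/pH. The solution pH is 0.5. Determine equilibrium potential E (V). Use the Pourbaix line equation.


Apply the Pourbaix line equation: E = E0 + slope*pH
E = -0.204 + (-0.0573)*0.5 = -0.204 + (-0.02865) = -0.23265 V
Rounded to 3 decimal places: E = -0.233 V

-0.233 V


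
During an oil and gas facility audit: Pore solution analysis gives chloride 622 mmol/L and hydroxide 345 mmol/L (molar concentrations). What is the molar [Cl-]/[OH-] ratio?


Threshold parameter = [Cl-] / [OH-] (molar basis; both in mmol/L, so units cancel)
Ratio = 622 / 345 = 1.8

1.8


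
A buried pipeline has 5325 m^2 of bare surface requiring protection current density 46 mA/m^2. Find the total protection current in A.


I = area * current density, then convert mA → A (÷1000)
I = 5325 * 46 / 1000 = 244.95 A

244.95 A


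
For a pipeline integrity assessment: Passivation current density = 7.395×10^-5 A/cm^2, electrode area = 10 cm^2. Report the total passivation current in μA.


I = i_pass * A, then convert A → μA (×10^6)
I = 7.395×10^-5 * 10 * 10^6 = 739.5 μA

739.5 μA


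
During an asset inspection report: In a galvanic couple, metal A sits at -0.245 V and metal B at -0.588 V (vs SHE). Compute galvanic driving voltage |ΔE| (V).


Driving voltage is the absolute potential difference.
|ΔE| = |-0.245 − (-0.588)| = 0.343 V

0.343 V


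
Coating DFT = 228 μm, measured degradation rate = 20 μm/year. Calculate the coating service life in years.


Service life = thickness / degradation rate
Life = 228 / 20 = 11.4 years

11.4 years


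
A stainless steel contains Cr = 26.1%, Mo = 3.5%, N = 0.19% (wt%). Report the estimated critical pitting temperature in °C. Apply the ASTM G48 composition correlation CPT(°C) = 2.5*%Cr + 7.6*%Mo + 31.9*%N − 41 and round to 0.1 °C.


Apply the ASTM G48 empirical CPT estimate: CPT(°C) = 2.5*%Cr + 7.6*%Mo + 31.9*%N − 41
2.5*26.1 = 65.25; 7.6*3.5 = 26.6; 31.9*0.19 = 6.061
CPT = 65.25 + 26.6 + 6.061 − 41 = 56.911 °C
Rounded to 0.1 °C: CPT ≈ 56.9 °C

56.9 °C


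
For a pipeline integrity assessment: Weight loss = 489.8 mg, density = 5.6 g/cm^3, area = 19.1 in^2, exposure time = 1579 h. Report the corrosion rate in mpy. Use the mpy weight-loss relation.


Apply the mpy weight-loss relation: CR = 534 * W / (D * A * T)
Numerator: 534 * 489.8 = 261553.2
Denominator: 5.6 * 19.1 * 1579 = 168889.84
CR = 261553.2 / 168889.84 = 1.54866 mpy

1.54866 mpy


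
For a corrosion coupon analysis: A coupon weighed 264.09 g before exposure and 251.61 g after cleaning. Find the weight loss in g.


Weight loss = initial − final
WL = 264.09 − 251.61 = 12.48 g

12.48 g


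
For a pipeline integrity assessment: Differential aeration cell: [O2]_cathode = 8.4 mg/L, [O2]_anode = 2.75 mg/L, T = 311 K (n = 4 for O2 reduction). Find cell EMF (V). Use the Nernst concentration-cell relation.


Apply the Nernst concentration-cell relation: E = (RT/nF)*ln(C_cathode/C_anode)
RT/nF = 8.314*311/(4*96485) = 0.00669963 V
ln(8.4/2.75) = 1.11663
E = 0.00669963 * 1.11663 = 0.00748 V

0.00748 V


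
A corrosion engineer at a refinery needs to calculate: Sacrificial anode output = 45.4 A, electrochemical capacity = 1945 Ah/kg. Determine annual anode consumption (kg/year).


Annual consumption = current * hours per year / capacity
Rate = 45.4 * 8760 / 1945 = 204.5 kg/year

204.5 kg/year


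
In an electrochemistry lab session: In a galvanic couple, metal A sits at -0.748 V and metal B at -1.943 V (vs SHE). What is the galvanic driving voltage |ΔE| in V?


Driving voltage is the absolute potential difference.
|ΔE| = |-0.748 − (-1.943)| = 1.195 V

1.195 V


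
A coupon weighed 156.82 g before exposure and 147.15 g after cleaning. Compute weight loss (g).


Weight loss = initial − final
WL = 156.82 − 147.15 = 9.67 g

9.67 g


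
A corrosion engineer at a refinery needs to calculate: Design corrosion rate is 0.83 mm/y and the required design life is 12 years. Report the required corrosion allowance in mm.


Corrosion allowance = CR × design life
CA = 0.83 * 12 = 9.96 mm

9.96 mm


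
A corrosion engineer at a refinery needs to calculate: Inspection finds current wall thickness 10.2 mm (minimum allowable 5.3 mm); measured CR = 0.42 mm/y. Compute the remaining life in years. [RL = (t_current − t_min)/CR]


Apply the remaining-life relation: RL = (t_current − t_min) / CR
RL = (10.2 − 5.3) / 0.42 = 4.9 / 0.42 = 11.7 years

11.7 years


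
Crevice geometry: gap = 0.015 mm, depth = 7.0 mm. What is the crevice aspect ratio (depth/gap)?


Aspect ratio = depth / gap
Ratio = 7.0 / 0.015 = 466.7

466.7


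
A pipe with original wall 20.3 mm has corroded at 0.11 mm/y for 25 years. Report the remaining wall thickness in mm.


Remaining wall = original − CR × time
t = 20.3 − 0.11*25 = 20.3 − 2.75 = 17.55 mm

17.55 mm


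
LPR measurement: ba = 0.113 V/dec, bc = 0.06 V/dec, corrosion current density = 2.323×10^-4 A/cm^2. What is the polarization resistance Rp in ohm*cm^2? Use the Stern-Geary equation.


Apply the Stern-Geary equation: Rp = ba*bc / (2.303*icorr*(ba+bc))
ba*bc = 0.113*0.06 = 0.00678
ba+bc = 0.173; 2.303*icorr*(ba+bc) = 2.303*2.323×10^-4*0.173 = 9.2552734×10^-5
Rp = 0.00678 / 9.2552734×10^-5 = 73.26 ohm*cm^2

73.26 ohm*cm^2


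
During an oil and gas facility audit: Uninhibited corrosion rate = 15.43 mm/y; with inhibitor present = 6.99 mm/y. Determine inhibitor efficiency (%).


Apply the inhibitor-efficiency definition: IE = (CR_blank − CR_inh)/CR_blank × 100
IE = (15.43 − 6.99) / 15.43 × 100
IE = 8.44 / 15.43 × 100 = 54.7 %

54.7 %


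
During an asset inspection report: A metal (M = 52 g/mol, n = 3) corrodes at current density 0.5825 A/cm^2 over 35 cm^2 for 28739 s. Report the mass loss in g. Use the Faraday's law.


Apply Faraday's law: m = i*A*t*M / (n*F)
Total charge passed Q = i*A*t = 0.5825*35*28739 = 585916.3625 C
m = Q*M/(n*F) = 585916.3625*52/(3*96485) = 105.259 g

105.259 g


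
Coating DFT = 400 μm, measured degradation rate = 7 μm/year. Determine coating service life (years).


Service life = thickness / degradation rate
Life = 400 / 7 = 57.1 years

57.1 years


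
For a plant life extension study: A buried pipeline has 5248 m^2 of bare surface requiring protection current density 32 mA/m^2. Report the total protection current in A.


I = area * current density, then convert mA → A (÷1000)
I = 5248 * 32 / 1000 = 167.94 A

167.94 A


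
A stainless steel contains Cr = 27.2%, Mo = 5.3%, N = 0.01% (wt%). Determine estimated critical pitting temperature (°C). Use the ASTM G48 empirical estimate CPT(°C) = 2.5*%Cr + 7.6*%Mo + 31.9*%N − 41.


Apply the ASTM G48 empirical CPT estimate: CPT(°C) = 2.5*%Cr + 7.6*%Mo + 31.9*%N − 41
2.5*27.2 = 68; 7.6*5.3 = 40.28; 31.9*0.01 = 0.319
CPT = 68 + 40.28 + 0.319 − 41 = 67.599 °C
Rounded to 0.1 °C: CPT ≈ 67.6 °C

67.6 °C


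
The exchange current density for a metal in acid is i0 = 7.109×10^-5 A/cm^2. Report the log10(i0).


i0 = 7.109×10^-5 A/cm^2
log10(i0) = -4.148

-4.148


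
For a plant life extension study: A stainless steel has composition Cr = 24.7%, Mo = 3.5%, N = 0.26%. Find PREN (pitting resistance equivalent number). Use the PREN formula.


Apply the PREN formula: PREN = Cr + 3.3*Mo + 16*N
PREN = 24.7 + 3.3*3.5 + 16*0.26
PREN = 24.7 + 11.55 + 4.16 = 40.41

40.41


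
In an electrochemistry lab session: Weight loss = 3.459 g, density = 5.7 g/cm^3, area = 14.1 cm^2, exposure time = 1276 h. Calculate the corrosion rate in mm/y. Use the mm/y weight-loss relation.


Apply the mm/y weight-loss relation: CR = 87600 * W / (D * A * T)
Numerator: 87600 * 3.459 = 303008.4
Denominator: 5.7 * 14.1 * 1276 = 102552.12
CR = 303008.4 / 102552.12 = 2.95468 mm/y

2.95468 mm/y


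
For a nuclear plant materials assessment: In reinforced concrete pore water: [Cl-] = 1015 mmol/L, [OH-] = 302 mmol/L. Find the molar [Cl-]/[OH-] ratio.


Threshold parameter = [Cl-] / [OH-] (molar basis; both in mmol/L, so units cancel)
Ratio = 1015 / 302 = 3.36

3.36


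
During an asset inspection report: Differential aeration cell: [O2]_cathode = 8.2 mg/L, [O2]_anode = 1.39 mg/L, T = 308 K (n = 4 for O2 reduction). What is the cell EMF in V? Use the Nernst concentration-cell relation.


Apply the Nernst concentration-cell relation: E = (RT/nF)*ln(C_cathode/C_anode)
RT/nF = 8.314*308/(4*96485) = 0.006635 V
ln(8.2/1.39) = 1.77483
E = 0.006635 * 1.77483 = 0.01178 V

0.01178 V


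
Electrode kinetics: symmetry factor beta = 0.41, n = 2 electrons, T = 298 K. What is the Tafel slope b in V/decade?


Apply the Tafel slope relation: b = 2.303*R*T/(beta*n*F)
Numerator: 2.303 * 8.314 * 298 = 5705.85
Denominator: 0.41 * 2 * 96485 = 79117.7
b = 5705.85 / 79117.7 = 0.0721 V/decade

0.0721 V/decade


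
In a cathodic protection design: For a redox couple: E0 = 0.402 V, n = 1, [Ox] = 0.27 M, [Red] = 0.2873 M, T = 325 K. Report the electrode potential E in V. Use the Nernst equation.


Apply the Nernst equation: E = E0 + (RT/nF)*ln([Ox]/[Red])
Step 1: RT/nF = 8.314*325/(1*96485) = 0.02800487 V
Step 2: [Ox]/[Red] = 0.27/0.2873 = 0.939784
Step 3: ln(0.939784) = -0.062105
Step 4: correction = 0.02800487 * -0.062105 = -0.002 V
E = 0.402 + -0.002 = 0.4 V

0.4 V


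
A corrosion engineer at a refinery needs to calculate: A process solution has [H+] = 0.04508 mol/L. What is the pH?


pH = −log10[H+]
pH = −log10(0.04508) = 1.35

1.35


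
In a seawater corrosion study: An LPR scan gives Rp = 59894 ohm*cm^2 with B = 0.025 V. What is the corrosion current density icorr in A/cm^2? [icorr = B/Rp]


Apply the Stern-Geary relation: icorr = B / Rp
icorr = 0.025 / 59894 = 4.174×10^-7 A/cm^2

4.174×10^-7 A/cm^2


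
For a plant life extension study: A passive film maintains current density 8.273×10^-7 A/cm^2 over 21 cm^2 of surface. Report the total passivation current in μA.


I = i_pass * A, then convert A → μA (×10^6)
I = 8.273×10^-7 * 21 * 10^6 = 17.37 μA

17.37 μA


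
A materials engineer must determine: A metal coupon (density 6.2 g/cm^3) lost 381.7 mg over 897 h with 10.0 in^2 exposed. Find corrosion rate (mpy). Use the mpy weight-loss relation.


Apply the mpy weight-loss relation: CR = 534 * W / (D * A * T)
Numerator: 534 * 381.7 = 203827.8
Denominator: 6.2 * 10.0 * 897 = 55614.0
CR = 203827.8 / 55614.0 = 3.665 mpy

3.665 mpy


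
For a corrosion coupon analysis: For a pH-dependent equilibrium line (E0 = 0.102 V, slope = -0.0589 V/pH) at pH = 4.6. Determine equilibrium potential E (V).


Apply the Pourbaix line equation: E = E0 + slope*pH
E = 0.102 + (-0.0589)*4.6 = 0.102 + (-0.27094) = -0.16894 V
Rounded to 4 decimal places: E = -0.1689 V

-0.1689 V


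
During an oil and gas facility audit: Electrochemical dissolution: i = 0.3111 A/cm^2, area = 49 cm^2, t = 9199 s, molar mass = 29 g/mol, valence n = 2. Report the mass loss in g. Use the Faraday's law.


Apply Faraday's law: m = i*A*t*M / (n*F)
Total charge passed Q = i*A*t = 0.3111*49*9199 = 140228.6361 C
m = Q*M/(n*F) = 140228.6361*29/(2*96485) = 21.0739 g

21.0739 g


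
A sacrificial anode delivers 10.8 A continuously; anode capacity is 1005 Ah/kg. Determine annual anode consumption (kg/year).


Annual consumption = current * hours per year / capacity
Rate = 10.8 * 8760 / 1005 = 94.1 kg/year

94.1 kg/year


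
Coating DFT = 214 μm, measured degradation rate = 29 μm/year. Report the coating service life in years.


Service life = thickness / degradation rate
Life = 214 / 29 = 7.4 years

7.4 years


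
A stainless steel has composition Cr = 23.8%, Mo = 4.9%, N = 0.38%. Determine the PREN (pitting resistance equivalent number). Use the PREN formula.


Apply the PREN formula: PREN = Cr + 3.3*Mo + 16*N
PREN = 23.8 + 3.3*4.9 + 16*0.38
PREN = 23.8 + 16.17 + 6.08 = 46.05

46.05


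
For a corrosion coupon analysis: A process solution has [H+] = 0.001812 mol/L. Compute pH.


pH = −log10[H+]
pH = −log10(0.001812) = 2.74

2.74


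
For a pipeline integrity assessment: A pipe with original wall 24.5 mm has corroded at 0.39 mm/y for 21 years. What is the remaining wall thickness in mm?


Remaining wall = original − CR × time
t = 24.5 − 0.39*21 = 24.5 − 8.19 = 16.31 mm

16.31 mm


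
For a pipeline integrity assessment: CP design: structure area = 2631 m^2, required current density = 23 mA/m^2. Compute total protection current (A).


I = area * current density, then convert mA → A (÷1000)
I = 2631 * 23 / 1000 = 60.51 A

60.51 A


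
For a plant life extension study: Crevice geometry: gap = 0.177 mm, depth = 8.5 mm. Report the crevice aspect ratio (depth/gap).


Aspect ratio = depth / gap
Ratio = 8.5 / 0.177 = 48.0

48.0


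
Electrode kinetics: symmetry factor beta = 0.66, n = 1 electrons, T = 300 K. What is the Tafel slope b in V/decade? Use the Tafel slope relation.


Apply the Tafel slope relation: b = 2.303*R*T/(beta*n*F)
Numerator: 2.303 * 8.314 * 300 = 5744.14
Denominator: 0.66 * 1 * 96485 = 63680.1
b = 5744.14 / 63680.1 = 0.0902 V/decade

0.0902 V/decade


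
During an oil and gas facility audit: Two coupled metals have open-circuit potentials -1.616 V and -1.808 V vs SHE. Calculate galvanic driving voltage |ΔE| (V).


Driving voltage is the absolute potential difference.
|ΔE| = |-1.616 − (-1.808)| = 0.192 V

0.192 V


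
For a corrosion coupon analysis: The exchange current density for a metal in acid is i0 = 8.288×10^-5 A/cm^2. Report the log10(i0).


i0 = 8.288×10^-5 A/cm^2
log10(i0) = -4.082

-4.082


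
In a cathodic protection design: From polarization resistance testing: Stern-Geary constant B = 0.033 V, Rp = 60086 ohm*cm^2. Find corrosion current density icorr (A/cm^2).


Apply the Stern-Geary relation: icorr = B / Rp
icorr = 0.033 / 60086 = 5.492×10^-7 A/cm^2

5.492×10^-7 A/cm^2


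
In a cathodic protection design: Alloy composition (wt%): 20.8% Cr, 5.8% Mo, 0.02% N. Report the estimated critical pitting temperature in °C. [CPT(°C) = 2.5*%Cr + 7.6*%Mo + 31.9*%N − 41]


Apply the ASTM G48 empirical CPT estimate: CPT(°C) = 2.5*%Cr + 7.6*%Mo + 31.9*%N − 41
2.5*20.8 = 52; 7.6*5.8 = 44.08; 31.9*0.02 = 0.638
CPT = 52 + 44.08 + 0.638 − 41 = 55.718 °C
Rounded to 0.1 °C: CPT ≈ 55.7 °C

55.7 °C


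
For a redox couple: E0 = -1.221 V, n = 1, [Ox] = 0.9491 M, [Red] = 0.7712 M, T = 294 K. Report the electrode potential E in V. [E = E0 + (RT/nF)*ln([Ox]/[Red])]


Apply the Nernst equation: E = E0 + (RT/nF)*ln([Ox]/[Red])
Step 1: RT/nF = 8.314*294/(1*96485) = 0.02533364 V
Step 2: [Ox]/[Red] = 0.9491/0.7712 = 1.230679
Step 3: ln(1.230679) = 0.207566
Step 4: correction = 0.02533364 * 0.207566 = 0.0053 V
E = -1.221 + 0.0053 = -1.2157 V

-1.2157 V


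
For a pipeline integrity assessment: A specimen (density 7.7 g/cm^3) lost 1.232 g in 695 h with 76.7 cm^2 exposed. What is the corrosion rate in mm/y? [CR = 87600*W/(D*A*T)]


Apply the mm/y weight-loss relation: CR = 87600 * W / (D * A * T)
Numerator: 87600 * 1.232 = 107923.2
Denominator: 7.7 * 76.7 * 695 = 410460.05
CR = 107923.2 / 410460.05 = 0.26293 mm/y

0.26293 mm/y


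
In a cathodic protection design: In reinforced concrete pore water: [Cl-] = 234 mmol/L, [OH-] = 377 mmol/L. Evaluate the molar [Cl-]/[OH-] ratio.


Threshold parameter = [Cl-] / [OH-] (molar basis; both in mmol/L, so units cancel)
Ratio = 234 / 377 = 0.62

0.62


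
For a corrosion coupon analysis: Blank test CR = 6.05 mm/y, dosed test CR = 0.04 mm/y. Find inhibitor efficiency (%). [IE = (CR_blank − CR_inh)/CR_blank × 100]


Apply the inhibitor-efficiency definition: IE = (CR_blank − CR_inh)/CR_blank × 100
IE = (6.05 − 0.04) / 6.05 × 100
IE = 6.01 / 6.05 × 100 = 99.3 %

99.3 %


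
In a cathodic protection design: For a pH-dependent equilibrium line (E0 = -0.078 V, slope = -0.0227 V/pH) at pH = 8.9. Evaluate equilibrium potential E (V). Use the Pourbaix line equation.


Apply the Pourbaix line equation: E = E0 + slope*pH
E = -0.078 + (-0.0227)*8.9 = -0.078 + (-0.20203) = -0.28003 V
Rounded to 4 decimal places: E = -0.2800 V

-0.2800 V


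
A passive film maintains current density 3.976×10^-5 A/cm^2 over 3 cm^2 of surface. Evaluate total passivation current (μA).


I = i_pass * A, then convert A → μA (×10^6)
I = 3.976×10^-5 * 3 * 10^6 = 119.28 μA

119.28 μA


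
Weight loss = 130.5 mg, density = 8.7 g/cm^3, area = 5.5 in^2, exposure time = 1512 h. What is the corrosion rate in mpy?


Apply the mpy weight-loss relation: CR = 534 * W / (D * A * T)
Numerator: 534 * 130.5 = 69687.0
Denominator: 8.7 * 5.5 * 1512 = 72349.2
CR = 69687.0 / 72349.2 = 0.9632 mpy

0.9632 mpy


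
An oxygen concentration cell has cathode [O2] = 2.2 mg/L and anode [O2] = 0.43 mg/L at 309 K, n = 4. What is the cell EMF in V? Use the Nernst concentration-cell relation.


Apply the Nernst concentration-cell relation: E = (RT/nF)*ln(C_cathode/C_anode)
RT/nF = 8.314*309/(4*96485) = 0.00665654 V
ln(2.2/0.43) = 1.63243
E = 0.00665654 * 1.63243 = 0.01087 V

0.01087 V


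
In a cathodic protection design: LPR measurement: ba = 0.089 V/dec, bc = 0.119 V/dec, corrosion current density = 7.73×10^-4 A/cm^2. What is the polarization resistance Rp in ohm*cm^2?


Apply the Stern-Geary equation: Rp = ba*bc / (2.303*icorr*(ba+bc))
ba*bc = 0.089*0.119 = 0.010591
ba+bc = 0.208; 2.303*icorr*(ba+bc) = 2.303*7.73×10^-4*0.208 = 3.7028555×10^-4
Rp = 0.010591 / 3.7028555×10^-4 = 28.6 ohm*cm^2

28.6 ohm*cm^2


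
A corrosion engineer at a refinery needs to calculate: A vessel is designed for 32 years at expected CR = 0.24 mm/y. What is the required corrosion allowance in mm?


Corrosion allowance = CR × design life
CA = 0.24 * 32 = 7.68 mm

7.68 mm


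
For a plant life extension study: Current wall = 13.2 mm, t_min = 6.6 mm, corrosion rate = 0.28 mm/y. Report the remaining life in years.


Apply the remaining-life relation: RL = (t_current − t_min) / CR
RL = (13.2 − 6.6) / 0.28 = 6.6 / 0.28 = 23.6 years

23.6 years


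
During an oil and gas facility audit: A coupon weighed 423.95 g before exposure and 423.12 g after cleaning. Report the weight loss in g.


Weight loss = initial − final
WL = 423.95 − 423.12 = 0.83 g

0.83 g


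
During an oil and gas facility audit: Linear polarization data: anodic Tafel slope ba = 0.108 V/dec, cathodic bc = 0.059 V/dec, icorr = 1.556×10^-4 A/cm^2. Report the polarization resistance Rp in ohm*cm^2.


Apply the Stern-Geary equation: Rp = ba*bc / (2.303*icorr*(ba+bc))
ba*bc = 0.108*0.059 = 0.006372
ba+bc = 0.167; 2.303*icorr*(ba+bc) = 2.303*1.556×10^-4*0.167 = 5.9843916×10^-5
Rp = 0.006372 / 5.9843916×10^-5 = 106.48 ohm*cm^2

106.48 ohm*cm^2


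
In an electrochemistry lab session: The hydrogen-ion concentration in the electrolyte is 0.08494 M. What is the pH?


pH = −log10[H+]
pH = −log10(0.08494) = 1.07

1.07


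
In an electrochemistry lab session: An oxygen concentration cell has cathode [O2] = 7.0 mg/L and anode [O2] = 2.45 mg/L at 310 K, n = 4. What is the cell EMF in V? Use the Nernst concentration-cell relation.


Apply the Nernst concentration-cell relation: E = (RT/nF)*ln(C_cathode/C_anode)
RT/nF = 8.314*310/(4*96485) = 0.00667808 V
ln(7.0/2.45) = 1.04982
E = 0.00667808 * 1.04982 = 0.00701 V

0.00701 V


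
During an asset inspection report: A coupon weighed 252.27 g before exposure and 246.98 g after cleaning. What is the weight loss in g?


Weight loss = initial − final
WL = 252.27 − 246.98 = 5.29 g

5.29 g


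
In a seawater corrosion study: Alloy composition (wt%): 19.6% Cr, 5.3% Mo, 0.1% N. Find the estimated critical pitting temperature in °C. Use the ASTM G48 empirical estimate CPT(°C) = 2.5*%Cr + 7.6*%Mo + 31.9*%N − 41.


Apply the ASTM G48 empirical CPT estimate: CPT(°C) = 2.5*%Cr + 7.6*%Mo + 31.9*%N − 41
2.5*19.6 = 49; 7.6*5.3 = 40.28; 31.9*0.1 = 3.19
CPT = 49 + 40.28 + 3.19 − 41 = 51.47 °C
Rounded to 0.1 °C: CPT ≈ 51.5 °C

51.5 °C


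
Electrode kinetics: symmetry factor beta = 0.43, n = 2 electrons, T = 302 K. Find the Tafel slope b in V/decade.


Apply the Tafel slope relation: b = 2.303*R*T/(beta*n*F)
Numerator: 2.303 * 8.314 * 302 = 5782.44
Denominator: 0.43 * 2 * 96485 = 82977.1
b = 5782.44 / 82977.1 = 0.0697 V/decade

0.0697 V/decade


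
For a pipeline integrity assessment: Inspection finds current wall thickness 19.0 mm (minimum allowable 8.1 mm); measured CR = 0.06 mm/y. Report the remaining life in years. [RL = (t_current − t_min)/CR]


Apply the remaining-life relation: RL = (t_current − t_min) / CR
RL = (19.0 − 8.1) / 0.06 = 10.9 / 0.06 = 181.7 years

181.7 years


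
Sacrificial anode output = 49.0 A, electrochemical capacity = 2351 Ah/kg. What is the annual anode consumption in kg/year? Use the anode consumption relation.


Annual consumption = current * hours per year / capacity
Rate = 49.0 * 8760 / 2351 = 182.6 kg/year

182.6 kg/year


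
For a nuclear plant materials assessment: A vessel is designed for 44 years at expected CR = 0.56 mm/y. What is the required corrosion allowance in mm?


Corrosion allowance = CR × design life
CA = 0.56 * 44 = 24.64 mm

24.64 mm


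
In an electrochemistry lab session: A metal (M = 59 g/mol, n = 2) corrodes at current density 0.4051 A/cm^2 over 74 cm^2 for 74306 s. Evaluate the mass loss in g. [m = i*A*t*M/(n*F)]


Apply Faraday's law: m = i*A*t*M / (n*F)
Total charge passed Q = i*A*t = 0.4051*74*74306 = 2227500.6844 C
m = Q*M/(n*F) = 2227500.6844*59/(2*96485) = 681.05167 g

681.05167 g


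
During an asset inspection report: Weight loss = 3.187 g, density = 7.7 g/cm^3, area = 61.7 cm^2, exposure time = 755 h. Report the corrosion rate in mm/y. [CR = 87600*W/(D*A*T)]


Apply the mm/y weight-loss relation: CR = 87600 * W / (D * A * T)
Numerator: 87600 * 3.187 = 279181.2
Denominator: 7.7 * 61.7 * 755 = 358692.95
CR = 279181.2 / 358692.95 = 0.778329 mm/y

0.778329 mm/y


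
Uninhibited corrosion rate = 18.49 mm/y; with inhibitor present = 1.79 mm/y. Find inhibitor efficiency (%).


Apply the inhibitor-efficiency definition: IE = (CR_blank − CR_inh)/CR_blank × 100
IE = (18.49 − 1.79) / 18.49 × 100
IE = 16.7 / 18.49 × 100 = 90.3 %

90.3 %


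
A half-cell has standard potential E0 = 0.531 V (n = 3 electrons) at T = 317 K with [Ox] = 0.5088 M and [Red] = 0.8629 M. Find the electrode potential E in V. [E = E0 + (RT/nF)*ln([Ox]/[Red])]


Apply the Nernst equation: E = E0 + (RT/nF)*ln([Ox]/[Red])
Step 1: RT/nF = 8.314*317/(3*96485) = 0.00910517 V
Step 2: [Ox]/[Red] = 0.5088/0.8629 = 0.58964
Step 3: ln(0.58964) = -0.528243
Step 4: correction = 0.00910517 * -0.528243 = -0.0048 V
E = 0.531 + -0.0048 = 0.5262 V

0.5262 V


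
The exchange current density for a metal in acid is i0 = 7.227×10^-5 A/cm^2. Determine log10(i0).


i0 = 7.227×10^-5 A/cm^2
log10(i0) = -4.141

-4.141


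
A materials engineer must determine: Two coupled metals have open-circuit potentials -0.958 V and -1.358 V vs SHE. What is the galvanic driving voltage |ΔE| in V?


Driving voltage is the absolute potential difference.
|ΔE| = |-0.958 − (-1.358)| = 0.4 V

0.4 V


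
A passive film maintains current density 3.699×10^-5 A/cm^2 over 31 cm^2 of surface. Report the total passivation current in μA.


I = i_pass * A, then convert A → μA (×10^6)
I = 3.699×10^-5 * 31 * 10^6 = 1146.69 μA

1146.69 μA


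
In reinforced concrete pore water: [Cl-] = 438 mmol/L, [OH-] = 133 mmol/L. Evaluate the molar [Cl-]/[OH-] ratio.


Threshold parameter = [Cl-] / [OH-] (molar basis; both in mmol/L, so units cancel)
Ratio = 438 / 133 = 3.29

3.29


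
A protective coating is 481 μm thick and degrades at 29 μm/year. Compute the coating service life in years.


Service life = thickness / degradation rate
Life = 481 / 29 = 16.6 years

16.6 years


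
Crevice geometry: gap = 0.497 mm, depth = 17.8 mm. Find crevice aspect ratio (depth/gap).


Aspect ratio = depth / gap
Ratio = 17.8 / 0.497 = 35.8

35.8


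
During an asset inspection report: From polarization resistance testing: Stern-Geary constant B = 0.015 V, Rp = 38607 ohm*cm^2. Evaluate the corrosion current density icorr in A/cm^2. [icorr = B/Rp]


Apply the Stern-Geary relation: icorr = B / Rp
icorr = 0.015 / 38607 = 3.885×10^-7 A/cm^2

3.885×10^-7 A/cm^2


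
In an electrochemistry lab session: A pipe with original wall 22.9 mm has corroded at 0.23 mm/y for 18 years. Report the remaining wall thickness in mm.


Remaining wall = original − CR × time
t = 22.9 − 0.23*18 = 22.9 − 4.14 = 18.76 mm

18.76 mm


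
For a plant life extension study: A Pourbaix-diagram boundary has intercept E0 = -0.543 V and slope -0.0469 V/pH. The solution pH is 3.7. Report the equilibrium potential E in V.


Apply the Pourbaix line equation: E = E0 + slope*pH
E = -0.543 + (-0.0469)*3.7 = -0.543 + (-0.17353) = -0.71653 V
Rounded to 3 decimal places: E = -0.717 V

-0.717 V


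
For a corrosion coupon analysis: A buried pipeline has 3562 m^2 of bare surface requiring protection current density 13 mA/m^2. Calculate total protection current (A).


I = area * current density, then convert mA → A (÷1000)
I = 3562 * 13 / 1000 = 46.31 A

46.31 A


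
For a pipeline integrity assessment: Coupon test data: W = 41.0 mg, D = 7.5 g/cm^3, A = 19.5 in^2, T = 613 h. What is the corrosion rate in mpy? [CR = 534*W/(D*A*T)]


Apply the mpy weight-loss relation: CR = 534 * W / (D * A * T)
Numerator: 534 * 41.0 = 21894.0
Denominator: 7.5 * 19.5 * 613 = 89651.25
CR = 21894.0 / 89651.25 = 0.2442 mpy

0.2442 mpy


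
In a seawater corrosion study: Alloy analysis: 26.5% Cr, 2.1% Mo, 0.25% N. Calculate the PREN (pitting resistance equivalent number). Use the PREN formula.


Apply the PREN formula: PREN = Cr + 3.3*Mo + 16*N
PREN = 26.5 + 3.3*2.1 + 16*0.25
PREN = 26.5 + 6.93 + 4.0 = 37.43

37.43


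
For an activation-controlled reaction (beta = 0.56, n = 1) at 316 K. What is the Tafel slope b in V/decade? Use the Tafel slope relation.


Apply the Tafel slope relation: b = 2.303*R*T/(beta*n*F)
Numerator: 2.303 * 8.314 * 316 = 6050.5
Denominator: 0.56 * 1 * 96485 = 54031.6
b = 6050.5 / 54031.6 = 0.112 V/decade

0.112 V/decade


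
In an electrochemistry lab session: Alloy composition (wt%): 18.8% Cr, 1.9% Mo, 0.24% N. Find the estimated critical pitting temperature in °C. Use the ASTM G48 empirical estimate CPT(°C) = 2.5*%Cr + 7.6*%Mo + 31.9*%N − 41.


Apply the ASTM G48 empirical CPT estimate: CPT(°C) = 2.5*%Cr + 7.6*%Mo + 31.9*%N − 41
2.5*18.8 = 47; 7.6*1.9 = 14.44; 31.9*0.24 = 7.656
CPT = 47 + 14.44 + 7.656 − 41 = 28.096 °C
Rounded to 0.1 °C: CPT ≈ 28.1 °C

28.1 °C


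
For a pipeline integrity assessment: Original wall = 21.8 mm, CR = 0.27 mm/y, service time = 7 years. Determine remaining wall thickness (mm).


Remaining wall = original − CR × time
t = 21.8 − 0.27*7 = 21.8 − 1.89 = 19.91 mm

19.91 mm


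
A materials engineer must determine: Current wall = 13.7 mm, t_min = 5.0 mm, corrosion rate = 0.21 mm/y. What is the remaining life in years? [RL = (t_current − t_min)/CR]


Apply the remaining-life relation: RL = (t_current − t_min) / CR
RL = (13.7 − 5.0) / 0.21 = 8.7 / 0.21 = 41.4 years

41.4 years
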